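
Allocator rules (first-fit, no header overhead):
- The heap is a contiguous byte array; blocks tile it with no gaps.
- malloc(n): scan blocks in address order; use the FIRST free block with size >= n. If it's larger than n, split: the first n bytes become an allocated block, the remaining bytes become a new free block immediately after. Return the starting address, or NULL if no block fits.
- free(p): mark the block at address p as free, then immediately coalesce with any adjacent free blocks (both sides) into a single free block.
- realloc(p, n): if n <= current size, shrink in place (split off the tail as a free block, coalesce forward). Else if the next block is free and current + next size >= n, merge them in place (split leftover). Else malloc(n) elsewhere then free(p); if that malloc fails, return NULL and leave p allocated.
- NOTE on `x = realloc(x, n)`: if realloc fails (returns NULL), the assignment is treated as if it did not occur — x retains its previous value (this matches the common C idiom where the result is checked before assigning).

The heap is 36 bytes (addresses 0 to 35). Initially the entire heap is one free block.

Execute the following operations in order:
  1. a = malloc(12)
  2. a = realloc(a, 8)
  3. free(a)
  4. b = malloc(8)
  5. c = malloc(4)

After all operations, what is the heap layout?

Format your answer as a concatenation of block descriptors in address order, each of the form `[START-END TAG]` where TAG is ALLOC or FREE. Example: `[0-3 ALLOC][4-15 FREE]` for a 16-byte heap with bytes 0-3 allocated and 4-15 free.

Answer: [0-7 ALLOC][8-11 ALLOC][12-35 FREE]

Derivation:
Op 1: a = malloc(12) -> a = 0; heap: [0-11 ALLOC][12-35 FREE]
Op 2: a = realloc(a, 8) -> a = 0; heap: [0-7 ALLOC][8-35 FREE]
Op 3: free(a) -> (freed a); heap: [0-35 FREE]
Op 4: b = malloc(8) -> b = 0; heap: [0-7 ALLOC][8-35 FREE]
Op 5: c = malloc(4) -> c = 8; heap: [0-7 ALLOC][8-11 ALLOC][12-35 FREE]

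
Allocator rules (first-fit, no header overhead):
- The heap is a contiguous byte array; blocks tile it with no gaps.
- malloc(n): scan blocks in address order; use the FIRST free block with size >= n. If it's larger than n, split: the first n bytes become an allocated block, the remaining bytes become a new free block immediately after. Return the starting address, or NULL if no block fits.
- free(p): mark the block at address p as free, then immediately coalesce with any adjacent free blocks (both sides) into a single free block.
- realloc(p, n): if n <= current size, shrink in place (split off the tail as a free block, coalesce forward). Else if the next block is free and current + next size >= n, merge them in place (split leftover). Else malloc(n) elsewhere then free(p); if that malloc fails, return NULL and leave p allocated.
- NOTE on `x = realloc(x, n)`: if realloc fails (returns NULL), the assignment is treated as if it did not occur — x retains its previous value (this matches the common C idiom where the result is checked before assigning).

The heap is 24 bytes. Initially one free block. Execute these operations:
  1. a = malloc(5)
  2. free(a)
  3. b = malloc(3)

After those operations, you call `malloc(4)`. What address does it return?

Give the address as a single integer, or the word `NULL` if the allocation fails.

Op 1: a = malloc(5) -> a = 0; heap: [0-4 ALLOC][5-23 FREE]
Op 2: free(a) -> (freed a); heap: [0-23 FREE]
Op 3: b = malloc(3) -> b = 0; heap: [0-2 ALLOC][3-23 FREE]
malloc(4): first-fit scan over [0-2 ALLOC][3-23 FREE] -> 3

Answer: 3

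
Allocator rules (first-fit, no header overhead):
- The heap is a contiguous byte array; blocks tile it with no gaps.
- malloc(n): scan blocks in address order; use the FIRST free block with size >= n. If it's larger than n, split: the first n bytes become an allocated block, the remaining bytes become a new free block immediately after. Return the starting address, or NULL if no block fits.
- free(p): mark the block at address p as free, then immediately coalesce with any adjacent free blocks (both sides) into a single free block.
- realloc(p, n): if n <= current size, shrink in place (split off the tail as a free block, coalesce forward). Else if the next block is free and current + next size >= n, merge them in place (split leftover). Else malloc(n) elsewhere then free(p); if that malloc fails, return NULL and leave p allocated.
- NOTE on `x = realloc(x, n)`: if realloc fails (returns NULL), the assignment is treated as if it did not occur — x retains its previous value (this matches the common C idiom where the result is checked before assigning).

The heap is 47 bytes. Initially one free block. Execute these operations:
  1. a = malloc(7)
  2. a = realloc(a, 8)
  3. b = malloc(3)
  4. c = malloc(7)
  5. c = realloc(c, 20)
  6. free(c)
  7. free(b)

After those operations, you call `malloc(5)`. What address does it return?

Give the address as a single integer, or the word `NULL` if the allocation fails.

Answer: 8

Derivation:
Op 1: a = malloc(7) -> a = 0; heap: [0-6 ALLOC][7-46 FREE]
Op 2: a = realloc(a, 8) -> a = 0; heap: [0-7 ALLOC][8-46 FREE]
Op 3: b = malloc(3) -> b = 8; heap: [0-7 ALLOC][8-10 ALLOC][11-46 FREE]
Op 4: c = malloc(7) -> c = 11; heap: [0-7 ALLOC][8-10 ALLOC][11-17 ALLOC][18-46 FREE]
Op 5: c = realloc(c, 20) -> c = 11; heap: [0-7 ALLOC][8-10 ALLOC][11-30 ALLOC][31-46 FREE]
Op 6: free(c) -> (freed c); heap: [0-7 ALLOC][8-10 ALLOC][11-46 FREE]
Op 7: free(b) -> (freed b); heap: [0-7 ALLOC][8-46 FREE]
malloc(5): first-fit scan over [0-7 ALLOC][8-46 FREE] -> 8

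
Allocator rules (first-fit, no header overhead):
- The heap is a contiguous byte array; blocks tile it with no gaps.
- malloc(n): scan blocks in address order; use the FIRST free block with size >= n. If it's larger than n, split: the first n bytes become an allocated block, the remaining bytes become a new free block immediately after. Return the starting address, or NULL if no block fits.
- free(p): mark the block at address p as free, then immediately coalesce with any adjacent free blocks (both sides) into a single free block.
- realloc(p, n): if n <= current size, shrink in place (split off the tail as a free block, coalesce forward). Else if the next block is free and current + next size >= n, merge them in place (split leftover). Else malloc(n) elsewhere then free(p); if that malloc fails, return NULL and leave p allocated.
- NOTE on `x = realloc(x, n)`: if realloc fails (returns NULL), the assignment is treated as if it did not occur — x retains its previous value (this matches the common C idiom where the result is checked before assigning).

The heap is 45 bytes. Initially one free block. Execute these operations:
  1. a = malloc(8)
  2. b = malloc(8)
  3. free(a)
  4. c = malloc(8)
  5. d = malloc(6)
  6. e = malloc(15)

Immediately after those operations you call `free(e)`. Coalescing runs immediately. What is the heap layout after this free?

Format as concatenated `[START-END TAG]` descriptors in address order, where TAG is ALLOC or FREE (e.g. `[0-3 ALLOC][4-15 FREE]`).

Op 1: a = malloc(8) -> a = 0; heap: [0-7 ALLOC][8-44 FREE]
Op 2: b = malloc(8) -> b = 8; heap: [0-7 ALLOC][8-15 ALLOC][16-44 FREE]
Op 3: free(a) -> (freed a); heap: [0-7 FREE][8-15 ALLOC][16-44 FREE]
Op 4: c = malloc(8) -> c = 0; heap: [0-7 ALLOC][8-15 ALLOC][16-44 FREE]
Op 5: d = malloc(6) -> d = 16; heap: [0-7 ALLOC][8-15 ALLOC][16-21 ALLOC][22-44 FREE]
Op 6: e = malloc(15) -> e = 22; heap: [0-7 ALLOC][8-15 ALLOC][16-21 ALLOC][22-36 ALLOC][37-44 FREE]
free(e): e = 22 -> block [22-36 ALLOC]; mark free, coalesce with adjacent free neighbors -> [0-7 ALLOC][8-15 ALLOC][16-21 ALLOC][22-44 FREE]

Answer: [0-7 ALLOC][8-15 ALLOC][16-21 ALLOC][22-44 FREE]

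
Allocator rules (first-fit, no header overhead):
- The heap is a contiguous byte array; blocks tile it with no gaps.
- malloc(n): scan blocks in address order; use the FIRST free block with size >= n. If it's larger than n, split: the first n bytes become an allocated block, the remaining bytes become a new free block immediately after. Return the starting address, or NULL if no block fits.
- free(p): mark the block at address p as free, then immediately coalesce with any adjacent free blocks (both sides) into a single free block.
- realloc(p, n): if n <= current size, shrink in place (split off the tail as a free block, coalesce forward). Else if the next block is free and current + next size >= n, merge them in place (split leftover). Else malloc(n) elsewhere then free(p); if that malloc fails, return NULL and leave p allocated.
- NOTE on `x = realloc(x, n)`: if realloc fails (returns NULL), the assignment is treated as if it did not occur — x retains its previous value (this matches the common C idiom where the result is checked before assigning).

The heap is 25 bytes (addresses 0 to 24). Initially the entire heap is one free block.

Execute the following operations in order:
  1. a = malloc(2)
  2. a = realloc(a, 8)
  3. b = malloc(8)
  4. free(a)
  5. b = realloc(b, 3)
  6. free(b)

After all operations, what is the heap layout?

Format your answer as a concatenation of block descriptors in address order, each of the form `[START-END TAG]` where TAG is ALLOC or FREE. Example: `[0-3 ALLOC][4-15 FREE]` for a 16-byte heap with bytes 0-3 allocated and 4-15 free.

Answer: [0-24 FREE]

Derivation:
Op 1: a = malloc(2) -> a = 0; heap: [0-1 ALLOC][2-24 FREE]
Op 2: a = realloc(a, 8) -> a = 0; heap: [0-7 ALLOC][8-24 FREE]
Op 3: b = malloc(8) -> b = 8; heap: [0-7 ALLOC][8-15 ALLOC][16-24 FREE]
Op 4: free(a) -> (freed a); heap: [0-7 FREE][8-15 ALLOC][16-24 FREE]
Op 5: b = realloc(b, 3) -> b = 8; heap: [0-7 FREE][8-10 ALLOC][11-24 FREE]
Op 6: free(b) -> (freed b); heap: [0-24 FREE]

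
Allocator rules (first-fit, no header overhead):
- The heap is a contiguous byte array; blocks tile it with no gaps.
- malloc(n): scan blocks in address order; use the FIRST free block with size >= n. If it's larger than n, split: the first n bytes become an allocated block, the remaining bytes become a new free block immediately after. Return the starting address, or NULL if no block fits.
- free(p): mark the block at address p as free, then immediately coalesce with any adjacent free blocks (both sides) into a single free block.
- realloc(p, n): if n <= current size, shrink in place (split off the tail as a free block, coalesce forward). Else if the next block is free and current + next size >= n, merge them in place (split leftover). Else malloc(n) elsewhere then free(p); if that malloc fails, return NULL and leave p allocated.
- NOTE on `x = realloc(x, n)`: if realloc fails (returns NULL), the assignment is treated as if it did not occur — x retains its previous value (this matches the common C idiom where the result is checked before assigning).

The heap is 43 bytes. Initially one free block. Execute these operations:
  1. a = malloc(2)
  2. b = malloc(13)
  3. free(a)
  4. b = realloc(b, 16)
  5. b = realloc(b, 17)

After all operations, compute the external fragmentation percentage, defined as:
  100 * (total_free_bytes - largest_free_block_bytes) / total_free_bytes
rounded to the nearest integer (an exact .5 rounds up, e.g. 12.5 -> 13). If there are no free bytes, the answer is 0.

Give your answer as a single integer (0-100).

Op 1: a = malloc(2) -> a = 0; heap: [0-1 ALLOC][2-42 FREE]
Op 2: b = malloc(13) -> b = 2; heap: [0-1 ALLOC][2-14 ALLOC][15-42 FREE]
Op 3: free(a) -> (freed a); heap: [0-1 FREE][2-14 ALLOC][15-42 FREE]
Op 4: b = realloc(b, 16) -> b = 2; heap: [0-1 FREE][2-17 ALLOC][18-42 FREE]
Op 5: b = realloc(b, 17) -> b = 2; heap: [0-1 FREE][2-18 ALLOC][19-42 FREE]
Free blocks: [2 24] total_free=26 largest=24 -> 100*(26-24)/26 = 200/26 ≈ 7.692 -> rounds to 8

Answer: 8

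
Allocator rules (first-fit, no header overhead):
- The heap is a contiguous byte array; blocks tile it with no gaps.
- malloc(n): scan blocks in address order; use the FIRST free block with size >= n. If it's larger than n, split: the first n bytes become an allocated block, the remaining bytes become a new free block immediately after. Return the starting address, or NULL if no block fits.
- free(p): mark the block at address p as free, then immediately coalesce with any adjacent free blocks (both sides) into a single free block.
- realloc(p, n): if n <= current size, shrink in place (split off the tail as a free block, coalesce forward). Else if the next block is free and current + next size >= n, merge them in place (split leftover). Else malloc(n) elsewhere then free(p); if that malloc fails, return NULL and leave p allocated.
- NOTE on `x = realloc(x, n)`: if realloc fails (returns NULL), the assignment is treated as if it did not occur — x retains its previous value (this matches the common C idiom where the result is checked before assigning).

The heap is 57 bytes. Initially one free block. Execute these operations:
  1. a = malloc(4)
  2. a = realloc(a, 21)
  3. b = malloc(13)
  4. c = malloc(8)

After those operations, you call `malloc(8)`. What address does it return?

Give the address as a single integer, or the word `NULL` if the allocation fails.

Op 1: a = malloc(4) -> a = 0; heap: [0-3 ALLOC][4-56 FREE]
Op 2: a = realloc(a, 21) -> a = 0; heap: [0-20 ALLOC][21-56 FREE]
Op 3: b = malloc(13) -> b = 21; heap: [0-20 ALLOC][21-33 ALLOC][34-56 FREE]
Op 4: c = malloc(8) -> c = 34; heap: [0-20 ALLOC][21-33 ALLOC][34-41 ALLOC][42-56 FREE]
malloc(8): first-fit scan over [0-20 ALLOC][21-33 ALLOC][34-41 ALLOC][42-56 FREE] -> 42

Answer: 42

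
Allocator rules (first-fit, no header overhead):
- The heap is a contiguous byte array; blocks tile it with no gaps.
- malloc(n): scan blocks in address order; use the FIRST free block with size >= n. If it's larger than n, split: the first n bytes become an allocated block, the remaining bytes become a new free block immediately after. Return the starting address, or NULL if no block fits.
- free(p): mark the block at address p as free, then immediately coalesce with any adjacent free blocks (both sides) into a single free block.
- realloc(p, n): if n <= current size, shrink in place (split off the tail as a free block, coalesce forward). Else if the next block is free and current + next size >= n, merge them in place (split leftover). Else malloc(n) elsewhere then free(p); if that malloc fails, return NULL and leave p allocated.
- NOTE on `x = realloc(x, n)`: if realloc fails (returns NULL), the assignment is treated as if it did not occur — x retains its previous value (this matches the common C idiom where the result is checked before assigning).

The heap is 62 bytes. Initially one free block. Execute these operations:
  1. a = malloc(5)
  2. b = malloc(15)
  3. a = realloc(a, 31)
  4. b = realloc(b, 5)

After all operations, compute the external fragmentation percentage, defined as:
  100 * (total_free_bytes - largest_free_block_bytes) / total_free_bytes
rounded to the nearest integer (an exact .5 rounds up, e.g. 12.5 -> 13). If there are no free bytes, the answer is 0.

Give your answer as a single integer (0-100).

Answer: 58

Derivation:
Op 1: a = malloc(5) -> a = 0; heap: [0-4 ALLOC][5-61 FREE]
Op 2: b = malloc(15) -> b = 5; heap: [0-4 ALLOC][5-19 ALLOC][20-61 FREE]
Op 3: a = realloc(a, 31) -> a = 20; heap: [0-4 FREE][5-19 ALLOC][20-50 ALLOC][51-61 FREE]
Op 4: b = realloc(b, 5) -> b = 5; heap: [0-4 FREE][5-9 ALLOC][10-19 FREE][20-50 ALLOC][51-61 FREE]
Free blocks: [5 10 11] total_free=26 largest=11 -> 100*(26-11)/26 = 1500/26 ≈ 57.692 -> rounds to 58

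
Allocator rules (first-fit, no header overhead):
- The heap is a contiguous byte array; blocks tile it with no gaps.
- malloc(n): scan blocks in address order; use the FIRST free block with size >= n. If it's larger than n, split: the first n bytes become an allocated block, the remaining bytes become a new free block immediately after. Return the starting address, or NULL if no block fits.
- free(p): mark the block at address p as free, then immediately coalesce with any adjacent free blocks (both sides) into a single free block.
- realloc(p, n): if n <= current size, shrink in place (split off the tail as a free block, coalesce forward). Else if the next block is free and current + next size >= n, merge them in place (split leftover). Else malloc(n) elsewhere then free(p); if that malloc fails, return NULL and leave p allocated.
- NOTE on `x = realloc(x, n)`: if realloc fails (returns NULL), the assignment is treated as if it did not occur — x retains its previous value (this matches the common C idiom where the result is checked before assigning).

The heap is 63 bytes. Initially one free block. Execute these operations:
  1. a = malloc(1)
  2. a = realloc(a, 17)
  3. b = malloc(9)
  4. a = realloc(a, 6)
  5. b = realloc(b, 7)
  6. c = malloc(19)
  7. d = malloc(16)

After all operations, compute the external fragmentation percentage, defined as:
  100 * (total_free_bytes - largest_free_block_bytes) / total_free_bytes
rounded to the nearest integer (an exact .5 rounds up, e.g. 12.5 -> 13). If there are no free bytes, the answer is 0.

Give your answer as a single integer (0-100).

Op 1: a = malloc(1) -> a = 0; heap: [0-0 ALLOC][1-62 FREE]
Op 2: a = realloc(a, 17) -> a = 0; heap: [0-16 ALLOC][17-62 FREE]
Op 3: b = malloc(9) -> b = 17; heap: [0-16 ALLOC][17-25 ALLOC][26-62 FREE]
Op 4: a = realloc(a, 6) -> a = 0; heap: [0-5 ALLOC][6-16 FREE][17-25 ALLOC][26-62 FREE]
Op 5: b = realloc(b, 7) -> b = 17; heap: [0-5 ALLOC][6-16 FREE][17-23 ALLOC][24-62 FREE]
Op 6: c = malloc(19) -> c = 24; heap: [0-5 ALLOC][6-16 FREE][17-23 ALLOC][24-42 ALLOC][43-62 FREE]
Op 7: d = malloc(16) -> d = 43; heap: [0-5 ALLOC][6-16 FREE][17-23 ALLOC][24-42 ALLOC][43-58 ALLOC][59-62 FREE]
Free blocks: [11 4] total_free=15 largest=11 -> 100*(15-11)/15 = 400/15 ≈ 26.667 -> rounds to 27

Answer: 27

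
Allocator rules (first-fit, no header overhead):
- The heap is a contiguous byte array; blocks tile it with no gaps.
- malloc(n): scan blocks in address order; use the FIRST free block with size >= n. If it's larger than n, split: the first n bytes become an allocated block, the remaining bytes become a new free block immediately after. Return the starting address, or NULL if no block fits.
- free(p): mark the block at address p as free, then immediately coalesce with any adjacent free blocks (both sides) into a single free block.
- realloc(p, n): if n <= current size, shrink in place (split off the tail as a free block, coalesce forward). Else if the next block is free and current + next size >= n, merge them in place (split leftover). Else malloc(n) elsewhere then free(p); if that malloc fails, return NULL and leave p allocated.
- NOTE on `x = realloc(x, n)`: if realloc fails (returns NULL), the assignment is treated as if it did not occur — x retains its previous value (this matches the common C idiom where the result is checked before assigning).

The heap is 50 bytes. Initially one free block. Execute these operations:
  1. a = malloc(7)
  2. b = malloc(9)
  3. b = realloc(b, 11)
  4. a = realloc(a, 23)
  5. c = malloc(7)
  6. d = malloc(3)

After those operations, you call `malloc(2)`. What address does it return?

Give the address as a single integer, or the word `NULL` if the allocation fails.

Op 1: a = malloc(7) -> a = 0; heap: [0-6 ALLOC][7-49 FREE]
Op 2: b = malloc(9) -> b = 7; heap: [0-6 ALLOC][7-15 ALLOC][16-49 FREE]
Op 3: b = realloc(b, 11) -> b = 7; heap: [0-6 ALLOC][7-17 ALLOC][18-49 FREE]
Op 4: a = realloc(a, 23) -> a = 18; heap: [0-6 FREE][7-17 ALLOC][18-40 ALLOC][41-49 FREE]
Op 5: c = malloc(7) -> c = 0; heap: [0-6 ALLOC][7-17 ALLOC][18-40 ALLOC][41-49 FREE]
Op 6: d = malloc(3) -> d = 41; heap: [0-6 ALLOC][7-17 ALLOC][18-40 ALLOC][41-43 ALLOC][44-49 FREE]
malloc(2): first-fit scan over [0-6 ALLOC][7-17 ALLOC][18-40 ALLOC][41-43 ALLOC][44-49 FREE] -> 44

Answer: 44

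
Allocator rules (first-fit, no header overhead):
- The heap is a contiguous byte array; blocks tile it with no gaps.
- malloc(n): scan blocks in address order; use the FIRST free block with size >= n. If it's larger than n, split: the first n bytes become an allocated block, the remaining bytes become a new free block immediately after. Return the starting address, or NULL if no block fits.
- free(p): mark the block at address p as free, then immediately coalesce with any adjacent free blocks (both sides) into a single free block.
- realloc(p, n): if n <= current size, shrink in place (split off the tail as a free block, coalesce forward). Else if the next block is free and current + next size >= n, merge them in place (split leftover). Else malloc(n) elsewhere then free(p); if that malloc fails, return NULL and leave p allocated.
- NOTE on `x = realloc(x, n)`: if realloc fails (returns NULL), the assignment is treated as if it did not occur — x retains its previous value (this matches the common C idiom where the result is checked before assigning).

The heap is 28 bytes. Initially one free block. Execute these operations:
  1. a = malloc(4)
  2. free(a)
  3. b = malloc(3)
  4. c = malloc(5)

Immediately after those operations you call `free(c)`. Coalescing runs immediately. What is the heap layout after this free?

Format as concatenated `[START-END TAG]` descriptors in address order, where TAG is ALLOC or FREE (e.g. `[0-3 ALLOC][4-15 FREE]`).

Op 1: a = malloc(4) -> a = 0; heap: [0-3 ALLOC][4-27 FREE]
Op 2: free(a) -> (freed a); heap: [0-27 FREE]
Op 3: b = malloc(3) -> b = 0; heap: [0-2 ALLOC][3-27 FREE]
Op 4: c = malloc(5) -> c = 3; heap: [0-2 ALLOC][3-7 ALLOC][8-27 FREE]
free(c): c = 3 -> block [3-7 ALLOC]; mark free, coalesce with adjacent free neighbors -> [0-2 ALLOC][3-27 FREE]

Answer: [0-2 ALLOC][3-27 FREE]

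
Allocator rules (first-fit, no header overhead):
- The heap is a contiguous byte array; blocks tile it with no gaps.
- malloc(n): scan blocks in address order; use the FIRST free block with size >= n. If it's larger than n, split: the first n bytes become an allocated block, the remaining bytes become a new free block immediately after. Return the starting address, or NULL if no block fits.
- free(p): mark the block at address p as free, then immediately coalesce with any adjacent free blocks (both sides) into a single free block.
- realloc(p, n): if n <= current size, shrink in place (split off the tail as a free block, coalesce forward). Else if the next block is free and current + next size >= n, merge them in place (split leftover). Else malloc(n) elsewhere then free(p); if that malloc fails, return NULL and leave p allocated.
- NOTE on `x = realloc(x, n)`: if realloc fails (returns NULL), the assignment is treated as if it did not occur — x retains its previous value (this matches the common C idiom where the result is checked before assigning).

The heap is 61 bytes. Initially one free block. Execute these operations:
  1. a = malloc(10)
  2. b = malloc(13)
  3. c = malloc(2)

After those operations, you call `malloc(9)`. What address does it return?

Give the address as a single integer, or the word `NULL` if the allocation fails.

Op 1: a = malloc(10) -> a = 0; heap: [0-9 ALLOC][10-60 FREE]
Op 2: b = malloc(13) -> b = 10; heap: [0-9 ALLOC][10-22 ALLOC][23-60 FREE]
Op 3: c = malloc(2) -> c = 23; heap: [0-9 ALLOC][10-22 ALLOC][23-24 ALLOC][25-60 FREE]
malloc(9): first-fit scan over [0-9 ALLOC][10-22 ALLOC][23-24 ALLOC][25-60 FREE] -> 25

Answer: 25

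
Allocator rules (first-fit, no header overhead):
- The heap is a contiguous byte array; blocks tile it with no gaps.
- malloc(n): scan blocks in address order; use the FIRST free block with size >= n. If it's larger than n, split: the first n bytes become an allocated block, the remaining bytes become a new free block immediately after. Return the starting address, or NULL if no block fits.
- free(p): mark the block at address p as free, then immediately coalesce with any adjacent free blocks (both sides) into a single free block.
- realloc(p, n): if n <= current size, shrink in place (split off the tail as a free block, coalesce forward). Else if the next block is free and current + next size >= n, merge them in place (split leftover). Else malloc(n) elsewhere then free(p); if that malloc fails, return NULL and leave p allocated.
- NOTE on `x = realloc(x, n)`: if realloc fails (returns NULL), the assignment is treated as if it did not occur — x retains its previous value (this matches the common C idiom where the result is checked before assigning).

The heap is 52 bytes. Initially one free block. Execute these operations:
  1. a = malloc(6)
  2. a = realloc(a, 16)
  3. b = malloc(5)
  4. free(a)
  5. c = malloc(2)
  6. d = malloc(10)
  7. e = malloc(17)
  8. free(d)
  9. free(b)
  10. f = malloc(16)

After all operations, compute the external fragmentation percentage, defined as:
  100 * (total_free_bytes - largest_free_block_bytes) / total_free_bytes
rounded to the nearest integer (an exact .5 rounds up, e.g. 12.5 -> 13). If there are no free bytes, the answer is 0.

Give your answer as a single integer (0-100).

Answer: 18

Derivation:
Op 1: a = malloc(6) -> a = 0; heap: [0-5 ALLOC][6-51 FREE]
Op 2: a = realloc(a, 16) -> a = 0; heap: [0-15 ALLOC][16-51 FREE]
Op 3: b = malloc(5) -> b = 16; heap: [0-15 ALLOC][16-20 ALLOC][21-51 FREE]
Op 4: free(a) -> (freed a); heap: [0-15 FREE][16-20 ALLOC][21-51 FREE]
Op 5: c = malloc(2) -> c = 0; heap: [0-1 ALLOC][2-15 FREE][16-20 ALLOC][21-51 FREE]
Op 6: d = malloc(10) -> d = 2; heap: [0-1 ALLOC][2-11 ALLOC][12-15 FREE][16-20 ALLOC][21-51 FREE]
Op 7: e = malloc(17) -> e = 21; heap: [0-1 ALLOC][2-11 ALLOC][12-15 FREE][16-20 ALLOC][21-37 ALLOC][38-51 FREE]
Op 8: free(d) -> (freed d); heap: [0-1 ALLOC][2-15 FREE][16-20 ALLOC][21-37 ALLOC][38-51 FREE]
Op 9: free(b) -> (freed b); heap: [0-1 ALLOC][2-20 FREE][21-37 ALLOC][38-51 FREE]
Op 10: f = malloc(16) -> f = 2; heap: [0-1 ALLOC][2-17 ALLOC][18-20 FREE][21-37 ALLOC][38-51 FREE]
Free blocks: [3 14] total_free=17 largest=14 -> 100*(17-14)/17 = 300/17 ≈ 17.647 -> rounds to 18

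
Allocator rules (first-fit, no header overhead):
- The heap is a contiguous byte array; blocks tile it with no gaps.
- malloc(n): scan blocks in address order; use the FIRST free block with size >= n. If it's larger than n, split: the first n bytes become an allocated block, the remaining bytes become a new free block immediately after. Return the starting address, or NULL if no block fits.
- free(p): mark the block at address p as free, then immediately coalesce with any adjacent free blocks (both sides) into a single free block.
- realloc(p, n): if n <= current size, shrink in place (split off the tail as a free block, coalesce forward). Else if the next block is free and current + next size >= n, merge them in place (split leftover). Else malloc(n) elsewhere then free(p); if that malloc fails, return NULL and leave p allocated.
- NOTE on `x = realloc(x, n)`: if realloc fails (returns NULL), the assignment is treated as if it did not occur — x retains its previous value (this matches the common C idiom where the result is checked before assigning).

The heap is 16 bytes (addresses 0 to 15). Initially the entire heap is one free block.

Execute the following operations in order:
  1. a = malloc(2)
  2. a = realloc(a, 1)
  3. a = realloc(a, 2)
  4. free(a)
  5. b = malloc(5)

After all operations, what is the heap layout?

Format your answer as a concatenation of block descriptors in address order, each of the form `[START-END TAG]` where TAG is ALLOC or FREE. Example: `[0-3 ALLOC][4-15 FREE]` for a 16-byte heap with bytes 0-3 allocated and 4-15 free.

Answer: [0-4 ALLOC][5-15 FREE]

Derivation:
Op 1: a = malloc(2) -> a = 0; heap: [0-1 ALLOC][2-15 FREE]
Op 2: a = realloc(a, 1) -> a = 0; heap: [0-0 ALLOC][1-15 FREE]
Op 3: a = realloc(a, 2) -> a = 0; heap: [0-1 ALLOC][2-15 FREE]
Op 4: free(a) -> (freed a); heap: [0-15 FREE]
Op 5: b = malloc(5) -> b = 0; heap: [0-4 ALLOC][5-15 FREE]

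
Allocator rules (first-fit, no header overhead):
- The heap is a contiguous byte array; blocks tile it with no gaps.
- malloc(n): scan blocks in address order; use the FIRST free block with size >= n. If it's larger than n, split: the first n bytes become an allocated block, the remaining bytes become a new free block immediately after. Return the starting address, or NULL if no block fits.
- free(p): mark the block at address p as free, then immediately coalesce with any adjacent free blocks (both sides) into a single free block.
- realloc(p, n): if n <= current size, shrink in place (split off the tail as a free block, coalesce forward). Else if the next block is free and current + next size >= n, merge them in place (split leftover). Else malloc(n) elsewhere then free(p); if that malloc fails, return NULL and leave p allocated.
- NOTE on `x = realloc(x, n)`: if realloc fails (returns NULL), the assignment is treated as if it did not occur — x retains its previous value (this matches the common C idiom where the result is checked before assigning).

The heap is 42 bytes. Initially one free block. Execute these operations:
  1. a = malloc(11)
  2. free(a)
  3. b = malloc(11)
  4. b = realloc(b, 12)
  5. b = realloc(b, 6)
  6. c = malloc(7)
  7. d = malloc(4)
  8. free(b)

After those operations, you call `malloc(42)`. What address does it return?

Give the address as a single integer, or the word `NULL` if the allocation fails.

Op 1: a = malloc(11) -> a = 0; heap: [0-10 ALLOC][11-41 FREE]
Op 2: free(a) -> (freed a); heap: [0-41 FREE]
Op 3: b = malloc(11) -> b = 0; heap: [0-10 ALLOC][11-41 FREE]
Op 4: b = realloc(b, 12) -> b = 0; heap: [0-11 ALLOC][12-41 FREE]
Op 5: b = realloc(b, 6) -> b = 0; heap: [0-5 ALLOC][6-41 FREE]
Op 6: c = malloc(7) -> c = 6; heap: [0-5 ALLOC][6-12 ALLOC][13-41 FREE]
Op 7: d = malloc(4) -> d = 13; heap: [0-5 ALLOC][6-12 ALLOC][13-16 ALLOC][17-41 FREE]
Op 8: free(b) -> (freed b); heap: [0-5 FREE][6-12 ALLOC][13-16 ALLOC][17-41 FREE]
malloc(42): first-fit scan over [0-5 FREE][6-12 ALLOC][13-16 ALLOC][17-41 FREE] -> NULL

Answer: NULL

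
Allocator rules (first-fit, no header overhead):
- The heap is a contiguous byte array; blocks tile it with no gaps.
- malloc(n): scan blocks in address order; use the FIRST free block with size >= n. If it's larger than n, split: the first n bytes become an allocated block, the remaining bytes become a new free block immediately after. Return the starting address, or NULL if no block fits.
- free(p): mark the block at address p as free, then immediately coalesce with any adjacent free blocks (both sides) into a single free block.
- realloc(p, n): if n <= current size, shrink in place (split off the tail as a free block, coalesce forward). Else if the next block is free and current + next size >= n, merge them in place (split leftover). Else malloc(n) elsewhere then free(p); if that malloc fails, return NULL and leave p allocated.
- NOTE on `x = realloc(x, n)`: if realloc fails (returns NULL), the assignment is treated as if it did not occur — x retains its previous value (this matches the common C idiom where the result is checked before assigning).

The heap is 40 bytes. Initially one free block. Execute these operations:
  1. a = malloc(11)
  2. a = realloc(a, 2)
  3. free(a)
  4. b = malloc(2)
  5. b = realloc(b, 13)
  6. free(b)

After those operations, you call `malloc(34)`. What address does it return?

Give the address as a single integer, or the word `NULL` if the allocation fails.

Answer: 0

Derivation:
Op 1: a = malloc(11) -> a = 0; heap: [0-10 ALLOC][11-39 FREE]
Op 2: a = realloc(a, 2) -> a = 0; heap: [0-1 ALLOC][2-39 FREE]
Op 3: free(a) -> (freed a); heap: [0-39 FREE]
Op 4: b = malloc(2) -> b = 0; heap: [0-1 ALLOC][2-39 FREE]
Op 5: b = realloc(b, 13) -> b = 0; heap: [0-12 ALLOC][13-39 FREE]
Op 6: free(b) -> (freed b); heap: [0-39 FREE]
malloc(34): first-fit scan over [0-39 FREE] -> 0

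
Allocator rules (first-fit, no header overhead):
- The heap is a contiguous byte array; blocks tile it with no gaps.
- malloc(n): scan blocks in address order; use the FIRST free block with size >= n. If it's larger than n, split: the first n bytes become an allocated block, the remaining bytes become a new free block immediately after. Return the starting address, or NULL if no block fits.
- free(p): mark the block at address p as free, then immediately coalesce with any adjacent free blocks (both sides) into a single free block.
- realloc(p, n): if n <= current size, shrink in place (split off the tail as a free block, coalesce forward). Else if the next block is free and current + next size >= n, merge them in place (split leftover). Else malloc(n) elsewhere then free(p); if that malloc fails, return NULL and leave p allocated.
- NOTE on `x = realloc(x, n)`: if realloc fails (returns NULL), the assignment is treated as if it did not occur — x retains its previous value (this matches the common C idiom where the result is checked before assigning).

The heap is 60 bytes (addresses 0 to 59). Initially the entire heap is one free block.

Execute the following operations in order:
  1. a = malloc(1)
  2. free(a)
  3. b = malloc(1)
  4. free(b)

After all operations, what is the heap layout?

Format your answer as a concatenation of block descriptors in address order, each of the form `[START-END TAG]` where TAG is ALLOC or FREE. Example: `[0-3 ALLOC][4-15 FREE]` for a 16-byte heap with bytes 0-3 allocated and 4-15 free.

Answer: [0-59 FREE]

Derivation:
Op 1: a = malloc(1) -> a = 0; heap: [0-0 ALLOC][1-59 FREE]
Op 2: free(a) -> (freed a); heap: [0-59 FREE]
Op 3: b = malloc(1) -> b = 0; heap: [0-0 ALLOC][1-59 FREE]
Op 4: free(b) -> (freed b); heap: [0-59 FREE]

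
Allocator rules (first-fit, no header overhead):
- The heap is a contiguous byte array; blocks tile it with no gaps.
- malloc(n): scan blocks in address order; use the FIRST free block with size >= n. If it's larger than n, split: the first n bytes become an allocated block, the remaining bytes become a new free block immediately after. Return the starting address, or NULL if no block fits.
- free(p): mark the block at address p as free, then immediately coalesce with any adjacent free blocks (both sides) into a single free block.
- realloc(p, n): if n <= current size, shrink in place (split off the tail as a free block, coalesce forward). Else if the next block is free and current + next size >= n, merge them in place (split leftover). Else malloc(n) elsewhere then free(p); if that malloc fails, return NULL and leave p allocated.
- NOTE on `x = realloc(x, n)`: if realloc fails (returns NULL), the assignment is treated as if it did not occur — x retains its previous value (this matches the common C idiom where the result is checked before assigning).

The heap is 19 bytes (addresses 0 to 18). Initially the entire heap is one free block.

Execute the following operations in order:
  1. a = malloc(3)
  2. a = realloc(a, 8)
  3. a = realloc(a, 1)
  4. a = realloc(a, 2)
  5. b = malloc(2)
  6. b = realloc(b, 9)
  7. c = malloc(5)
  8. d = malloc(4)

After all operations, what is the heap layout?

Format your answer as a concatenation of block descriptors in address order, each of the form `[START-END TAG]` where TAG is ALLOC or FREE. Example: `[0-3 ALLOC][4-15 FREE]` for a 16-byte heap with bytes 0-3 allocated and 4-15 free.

Answer: [0-1 ALLOC][2-10 ALLOC][11-15 ALLOC][16-18 FREE]

Derivation:
Op 1: a = malloc(3) -> a = 0; heap: [0-2 ALLOC][3-18 FREE]
Op 2: a = realloc(a, 8) -> a = 0; heap: [0-7 ALLOC][8-18 FREE]
Op 3: a = realloc(a, 1) -> a = 0; heap: [0-0 ALLOC][1-18 FREE]
Op 4: a = realloc(a, 2) -> a = 0; heap: [0-1 ALLOC][2-18 FREE]
Op 5: b = malloc(2) -> b = 2; heap: [0-1 ALLOC][2-3 ALLOC][4-18 FREE]
Op 6: b = realloc(b, 9) -> b = 2; heap: [0-1 ALLOC][2-10 ALLOC][11-18 FREE]
Op 7: c = malloc(5) -> c = 11; heap: [0-1 ALLOC][2-10 ALLOC][11-15 ALLOC][16-18 FREE]
Op 8: d = malloc(4) -> d = NULL; heap: [0-1 ALLOC][2-10 ALLOC][11-15 ALLOC][16-18 FREE]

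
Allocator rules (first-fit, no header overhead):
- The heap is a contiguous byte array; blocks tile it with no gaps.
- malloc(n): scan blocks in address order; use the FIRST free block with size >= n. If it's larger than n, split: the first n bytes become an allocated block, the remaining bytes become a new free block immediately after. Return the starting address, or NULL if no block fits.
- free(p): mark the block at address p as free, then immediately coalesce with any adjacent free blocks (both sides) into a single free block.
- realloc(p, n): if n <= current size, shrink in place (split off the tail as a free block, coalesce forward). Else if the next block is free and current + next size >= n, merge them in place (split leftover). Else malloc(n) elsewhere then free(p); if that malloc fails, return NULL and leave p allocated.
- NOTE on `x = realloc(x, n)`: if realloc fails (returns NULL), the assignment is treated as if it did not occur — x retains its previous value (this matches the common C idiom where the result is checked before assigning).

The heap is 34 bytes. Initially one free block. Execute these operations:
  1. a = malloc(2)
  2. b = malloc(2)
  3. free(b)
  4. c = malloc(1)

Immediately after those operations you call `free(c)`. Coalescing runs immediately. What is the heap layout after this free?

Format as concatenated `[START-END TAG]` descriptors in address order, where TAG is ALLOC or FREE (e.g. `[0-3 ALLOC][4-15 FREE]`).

Op 1: a = malloc(2) -> a = 0; heap: [0-1 ALLOC][2-33 FREE]
Op 2: b = malloc(2) -> b = 2; heap: [0-1 ALLOC][2-3 ALLOC][4-33 FREE]
Op 3: free(b) -> (freed b); heap: [0-1 ALLOC][2-33 FREE]
Op 4: c = malloc(1) -> c = 2; heap: [0-1 ALLOC][2-2 ALLOC][3-33 FREE]
free(c): c = 2 -> block [2-2 ALLOC]; mark free, coalesce with adjacent free neighbors -> [0-1 ALLOC][2-33 FREE]

Answer: [0-1 ALLOC][2-33 FREE]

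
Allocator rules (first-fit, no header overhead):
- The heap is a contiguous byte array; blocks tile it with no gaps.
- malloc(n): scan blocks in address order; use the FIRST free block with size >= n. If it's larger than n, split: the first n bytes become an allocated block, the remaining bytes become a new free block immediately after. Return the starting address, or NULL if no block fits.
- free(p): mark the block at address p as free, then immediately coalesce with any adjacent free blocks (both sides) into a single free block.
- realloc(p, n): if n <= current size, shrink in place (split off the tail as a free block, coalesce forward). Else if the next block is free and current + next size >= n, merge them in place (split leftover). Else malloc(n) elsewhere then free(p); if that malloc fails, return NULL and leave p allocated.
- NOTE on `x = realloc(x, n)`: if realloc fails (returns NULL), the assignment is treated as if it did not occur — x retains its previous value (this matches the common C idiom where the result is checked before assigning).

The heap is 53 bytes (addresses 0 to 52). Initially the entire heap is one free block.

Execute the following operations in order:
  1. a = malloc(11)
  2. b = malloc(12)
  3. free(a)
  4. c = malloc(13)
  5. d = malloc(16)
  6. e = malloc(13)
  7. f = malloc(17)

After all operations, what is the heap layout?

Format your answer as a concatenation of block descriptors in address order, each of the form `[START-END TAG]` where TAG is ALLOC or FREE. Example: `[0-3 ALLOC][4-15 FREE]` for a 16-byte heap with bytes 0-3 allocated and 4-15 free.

Op 1: a = malloc(11) -> a = 0; heap: [0-10 ALLOC][11-52 FREE]
Op 2: b = malloc(12) -> b = 11; heap: [0-10 ALLOC][11-22 ALLOC][23-52 FREE]
Op 3: free(a) -> (freed a); heap: [0-10 FREE][11-22 ALLOC][23-52 FREE]
Op 4: c = malloc(13) -> c = 23; heap: [0-10 FREE][11-22 ALLOC][23-35 ALLOC][36-52 FREE]
Op 5: d = malloc(16) -> d = 36; heap: [0-10 FREE][11-22 ALLOC][23-35 ALLOC][36-51 ALLOC][52-52 FREE]
Op 6: e = malloc(13) -> e = NULL; heap: [0-10 FREE][11-22 ALLOC][23-35 ALLOC][36-51 ALLOC][52-52 FREE]
Op 7: f = malloc(17) -> f = NULL; heap: [0-10 FREE][11-22 ALLOC][23-35 ALLOC][36-51 ALLOC][52-52 FREE]

Answer: [0-10 FREE][11-22 ALLOC][23-35 ALLOC][36-51 ALLOC][52-52 FREE]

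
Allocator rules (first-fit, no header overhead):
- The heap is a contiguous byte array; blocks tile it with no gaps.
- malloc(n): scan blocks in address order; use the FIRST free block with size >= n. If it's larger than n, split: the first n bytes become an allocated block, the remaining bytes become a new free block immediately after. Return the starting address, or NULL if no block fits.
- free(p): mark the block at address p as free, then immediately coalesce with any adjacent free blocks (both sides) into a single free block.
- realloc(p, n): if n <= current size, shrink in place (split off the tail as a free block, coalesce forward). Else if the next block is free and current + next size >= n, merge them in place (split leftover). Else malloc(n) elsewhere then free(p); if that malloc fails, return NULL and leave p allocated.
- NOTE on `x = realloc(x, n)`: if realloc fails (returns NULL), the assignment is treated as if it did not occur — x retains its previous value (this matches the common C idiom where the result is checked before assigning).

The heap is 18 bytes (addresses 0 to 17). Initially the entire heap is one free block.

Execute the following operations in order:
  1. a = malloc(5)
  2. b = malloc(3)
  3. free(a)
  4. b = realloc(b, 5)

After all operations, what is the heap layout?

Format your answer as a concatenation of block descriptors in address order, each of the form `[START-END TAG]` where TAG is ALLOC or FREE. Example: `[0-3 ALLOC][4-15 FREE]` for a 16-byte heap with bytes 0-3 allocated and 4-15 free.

Op 1: a = malloc(5) -> a = 0; heap: [0-4 ALLOC][5-17 FREE]
Op 2: b = malloc(3) -> b = 5; heap: [0-4 ALLOC][5-7 ALLOC][8-17 FREE]
Op 3: free(a) -> (freed a); heap: [0-4 FREE][5-7 ALLOC][8-17 FREE]
Op 4: b = realloc(b, 5) -> b = 5; heap: [0-4 FREE][5-9 ALLOC][10-17 FREE]

Answer: [0-4 FREE][5-9 ALLOC][10-17 FREE]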